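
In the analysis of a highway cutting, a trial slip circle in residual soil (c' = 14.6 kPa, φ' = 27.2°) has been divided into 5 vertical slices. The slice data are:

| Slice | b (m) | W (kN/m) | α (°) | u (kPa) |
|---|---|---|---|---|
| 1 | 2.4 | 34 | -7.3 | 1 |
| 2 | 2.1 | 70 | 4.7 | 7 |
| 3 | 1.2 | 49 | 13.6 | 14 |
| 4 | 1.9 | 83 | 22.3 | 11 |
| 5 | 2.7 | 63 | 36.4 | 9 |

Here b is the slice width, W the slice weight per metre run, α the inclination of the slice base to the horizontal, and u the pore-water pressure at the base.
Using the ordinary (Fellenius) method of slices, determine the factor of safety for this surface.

FS = 3.20

Ordinary method of slices: FS = Σ[c'·Δl_i + (W_i cosα_i − u_i·Δl_i)·tanφ'] / Σ W_i sinα_i, with Δl_i = b_i / cosα_i.
Slice 1: Δl = 2.4/cos(-7.3°) = 2.420 m; N'_1 = 34·cos(-7.3°) − 1·2.420 = 31.3; c'Δl = 35.33; W sinα = -4.3
Slice 2: Δl = 2.1/cos4.7° = 2.107 m; N'_2 = 70·cos4.7° − 7·2.107 = 55.0; c'Δl = 30.76; W sinα = 5.7
Slice 3: Δl = 1.2/cos13.6° = 1.235 m; N'_3 = 49·cos13.6° − 14·1.235 = 30.3; c'Δl = 18.03; W sinα = 11.5
Slice 4: Δl = 1.9/cos22.3° = 2.054 m; N'_4 = 83·cos22.3° − 11·2.054 = 54.2; c'Δl = 29.98; W sinα = 31.5
Slice 5: Δl = 2.7/cos36.4° = 3.354 m; N'_5 = 63·cos36.4° − 9·3.354 = 20.5; c'Δl = 48.98; W sinα = 37.4
Σc'Δl = 163.1 kN/m; ΣN' = 191.4 kN/m; ΣW sinα = 81.8 kN/m
Resisting = 163.1 + 191.4·tan27.2° = 163.1 + 98.4 = 261.4 kN/m
FS = 261.4 / 81.8 = 3.195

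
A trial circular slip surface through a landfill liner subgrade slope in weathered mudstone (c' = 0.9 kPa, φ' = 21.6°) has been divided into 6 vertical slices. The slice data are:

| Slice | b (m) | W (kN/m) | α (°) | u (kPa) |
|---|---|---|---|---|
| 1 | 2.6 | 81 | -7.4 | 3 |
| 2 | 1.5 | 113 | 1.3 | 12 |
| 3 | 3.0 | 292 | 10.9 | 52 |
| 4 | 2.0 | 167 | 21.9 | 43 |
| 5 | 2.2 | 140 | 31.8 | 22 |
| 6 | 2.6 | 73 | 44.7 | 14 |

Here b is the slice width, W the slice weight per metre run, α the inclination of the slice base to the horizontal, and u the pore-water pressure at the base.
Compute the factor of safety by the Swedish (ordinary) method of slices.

Ordinary method of slices: FS = Σ[c'·Δl_i + (W_i cosα_i − u_i·Δl_i)·tanφ'] / Σ W_i sinα_i, with Δl_i = b_i / cosα_i.
Slice 1: Δl = 2.6/cos(-7.4°) = 2.622 m; N'_1 = 81·cos(-7.4°) − 3·2.622 = 72.5; c'Δl = 2.36; W sinα = -10.4
Slice 2: Δl = 1.5/cos1.3° = 1.500 m; N'_2 = 113·cos1.3° − 12·1.500 = 95.0; c'Δl = 1.35; W sinα = 2.6
Slice 3: Δl = 3.0/cos10.9° = 3.055 m; N'_3 = 292·cos10.9° − 52·3.055 = 127.9; c'Δl = 2.75; W sinα = 55.2
Slice 4: Δl = 2.0/cos21.9° = 2.156 m; N'_4 = 167·cos21.9° − 43·2.156 = 62.3; c'Δl = 1.94; W sinα = 62.3
Slice 5: Δl = 2.2/cos31.8° = 2.589 m; N'_5 = 140·cos31.8° − 22·2.589 = 62.0; c'Δl = 2.33; W sinα = 73.8
Slice 6: Δl = 2.6/cos44.7° = 3.658 m; N'_6 = 73·cos44.7° − 14·3.658 = 0.7; c'Δl = 3.29; W sinα = 51.3
Σc'Δl = 14.0 kN/m; ΣN' = 420.3 kN/m; ΣW sinα = 234.8 kN/m
Resisting = 14.0 + 420.3·tan21.6° = 14.0 + 166.4 = 180.4 kN/m
FS = 180.4 / 234.8 = 0.769

FS = 0.77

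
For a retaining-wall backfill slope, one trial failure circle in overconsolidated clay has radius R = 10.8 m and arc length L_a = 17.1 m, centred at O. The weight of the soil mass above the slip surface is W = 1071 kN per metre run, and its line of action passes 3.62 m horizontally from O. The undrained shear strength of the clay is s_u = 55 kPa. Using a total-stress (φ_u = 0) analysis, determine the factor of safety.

Taking moments about the centre O, the resisting moment is provided by the undrained shear strength acting along the arc:
M_R = s_u·L_a·R = 55·17.10·10.8 = 10157.4 kN·m/m
M_D = W·d = 1071·3.62 = 3877.0 kN·m/m
FS = M_R / M_D = 10157.4 / 3877.0 = 2.620

FS = 2.62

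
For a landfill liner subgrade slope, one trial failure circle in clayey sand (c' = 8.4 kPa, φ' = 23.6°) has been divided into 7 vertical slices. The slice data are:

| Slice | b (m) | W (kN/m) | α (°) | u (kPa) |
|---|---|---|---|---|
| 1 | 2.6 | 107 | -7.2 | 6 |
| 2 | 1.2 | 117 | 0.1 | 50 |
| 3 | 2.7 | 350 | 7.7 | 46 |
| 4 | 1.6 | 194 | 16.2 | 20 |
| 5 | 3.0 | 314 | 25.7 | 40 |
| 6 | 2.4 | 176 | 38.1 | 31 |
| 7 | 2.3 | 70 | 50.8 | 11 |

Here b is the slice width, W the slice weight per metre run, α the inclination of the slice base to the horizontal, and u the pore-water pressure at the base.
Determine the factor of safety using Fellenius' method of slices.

Ordinary method of slices: FS = Σ[c'·Δl_i + (W_i cosα_i − u_i·Δl_i)·tanφ'] / Σ W_i sinα_i, with Δl_i = b_i / cosα_i.
Slice 1: Δl = 2.6/cos(-7.2°) = 2.621 m; N'_1 = 107·cos(-7.2°) − 6·2.621 = 90.4; c'Δl = 22.01; W sinα = -13.4
Slice 2: Δl = 1.2/cos0.1° = 1.200 m; N'_2 = 117·cos0.1° − 50·1.200 = 57.0; c'Δl = 10.08; W sinα = 0.2
Slice 3: Δl = 2.7/cos7.7° = 2.725 m; N'_3 = 350·cos7.7° − 46·2.725 = 221.5; c'Δl = 22.89; W sinα = 46.9
Slice 4: Δl = 1.6/cos16.2° = 1.666 m; N'_4 = 194·cos16.2° − 20·1.666 = 153.0; c'Δl = 14.00; W sinα = 54.1
Slice 5: Δl = 3.0/cos25.7° = 3.329 m; N'_5 = 314·cos25.7° − 40·3.329 = 149.8; c'Δl = 27.97; W sinα = 136.2
Slice 6: Δl = 2.4/cos38.1° = 3.050 m; N'_6 = 176·cos38.1° − 31·3.050 = 44.0; c'Δl = 25.62; W sinα = 108.6
Slice 7: Δl = 2.3/cos50.8° = 3.639 m; N'_7 = 70·cos50.8° − 11·3.639 = 4.2; c'Δl = 30.57; W sinα = 54.2
Σc'Δl = 153.1 kN/m; ΣN' = 719.9 kN/m; ΣW sinα = 386.8 kN/m
Resisting = 153.1 + 719.9·tan23.6° = 153.1 + 314.5 = 467.6 kN/m
FS = 467.6 / 386.8 = 1.209

FS = 1.21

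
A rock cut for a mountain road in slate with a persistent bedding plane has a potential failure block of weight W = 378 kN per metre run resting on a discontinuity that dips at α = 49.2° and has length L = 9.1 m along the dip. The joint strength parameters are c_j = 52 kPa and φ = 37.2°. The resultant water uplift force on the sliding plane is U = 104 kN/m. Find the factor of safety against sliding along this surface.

Resolving the block weight along and normal to the plane and applying the Mohr–Coulomb strength on the joint:
N' = W cosα − U = 378·cos49.2° − 104 = 143.0 kN/m
Driving force T = W sinα = 378·sin49.2° = 286.1 kN/m
Resisting force R = c_j·L + N'·tanφ = 52·9.1 + 143.0·tan37.2° = 473.2 + 108.5 = 581.7 kN/m
FS = R / T = 581.7 / 286.1 = 2.033

FS = 2.03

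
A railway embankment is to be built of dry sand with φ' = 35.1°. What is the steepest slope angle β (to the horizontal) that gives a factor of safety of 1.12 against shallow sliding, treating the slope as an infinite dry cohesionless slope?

For an infinite dry cohesionless slope FS = tanφ'/tanβ, so tanβ = tanφ' / FS.
tanβ = tan35.1° / 1.12 = 0.7028 / 1.12 = 0.6275
β = arctan(0.6275) = 32.11°

β = 32.1°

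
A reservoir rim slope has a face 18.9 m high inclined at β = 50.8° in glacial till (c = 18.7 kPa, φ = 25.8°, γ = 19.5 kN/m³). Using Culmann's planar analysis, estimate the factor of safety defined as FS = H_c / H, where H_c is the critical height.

H_c = (4c/γ) · sinβ cosφ / [1 − cos(β − φ)]
    = (4·18.7/19.5) · sin50.8°·cos25.8° / [1 − cos25.0°]
    = 3.836 · 0.6977 / 0.0937 = 28.56 m
FS = H_c / H = 28.56 / 18.9 = 1.511

FS = 1.51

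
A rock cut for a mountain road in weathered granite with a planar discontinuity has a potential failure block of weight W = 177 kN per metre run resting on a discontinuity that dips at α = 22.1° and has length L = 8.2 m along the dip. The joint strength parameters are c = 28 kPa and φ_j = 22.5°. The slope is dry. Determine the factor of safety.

FS = 4.47

Resolving the block weight along and normal to the plane and applying the Mohr–Coulomb strength on the joint:
N' = W cosα = 177·cos22.1° = 164.0 kN/m
Driving force T = W sinα = 177·sin22.1° = 66.6 kN/m
Resisting force R = c·L + N'·tanφ_j = 28·8.2 + 164.0·tan22.5° = 229.6 + 67.9 = 297.5 kN/m
FS = R / T = 297.5 / 66.6 = 4.468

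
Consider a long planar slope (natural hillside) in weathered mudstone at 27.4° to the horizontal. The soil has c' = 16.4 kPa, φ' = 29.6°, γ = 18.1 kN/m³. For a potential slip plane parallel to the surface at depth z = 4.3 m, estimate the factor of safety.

For an infinite slope with a slip plane parallel to the surface (no pore pressure): FS = [c' + γz cos²β tanφ'] / [γz sinβ cosβ].
γz = 18.1·4.3 = 77.83 kN/m²
Numerator = 16.4 + 77.83·cos²27.4°·tan29.6° = 16.4 + 77.83·0.7882·0.5681 = 51.250 kPa
Denominator = 77.83·sin27.4°·cos27.4° = 77.83·0.4602·0.8878 = 31.799 kPa
FS = 51.250 / 31.799 = 1.612

FS = 1.61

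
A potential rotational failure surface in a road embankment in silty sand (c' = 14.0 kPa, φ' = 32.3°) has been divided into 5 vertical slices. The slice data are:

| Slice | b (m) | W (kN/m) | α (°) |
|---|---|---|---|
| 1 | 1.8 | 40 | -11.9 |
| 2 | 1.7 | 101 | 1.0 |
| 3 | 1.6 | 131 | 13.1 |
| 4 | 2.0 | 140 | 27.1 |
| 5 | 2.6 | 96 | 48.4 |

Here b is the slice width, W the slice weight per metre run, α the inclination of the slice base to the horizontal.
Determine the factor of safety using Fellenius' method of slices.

FS = 2.82

Ordinary method of slices: FS = Σ[c'·Δl_i + (W_i cosα_i)·tanφ'] / Σ W_i sinα_i, with Δl_i = b_i / cosα_i.
Slice 1: Δl = 1.8/cos(-11.9°) = 1.840 m; N'_1 = 40·cos(-11.9°) = 39.1; c'Δl = 25.75; W sinα = -8.2
Slice 2: Δl = 1.7/cos1.0° = 1.700 m; N'_2 = 101·cos1.0° = 101.0; c'Δl = 23.80; W sinα = 1.8
Slice 3: Δl = 1.6/cos13.1° = 1.643 m; N'_3 = 131·cos13.1° = 127.6; c'Δl = 23.00; W sinα = 29.7
Slice 4: Δl = 2.0/cos27.1° = 2.247 m; N'_4 = 140·cos27.1° = 124.6; c'Δl = 31.45; W sinα = 63.8
Slice 5: Δl = 2.6/cos48.4° = 3.916 m; N'_5 = 96·cos48.4° = 63.7; c'Δl = 54.83; W sinα = 71.8
Σc'Δl = 158.8 kN/m; ΣN' = 456.1 kN/m; ΣW sinα = 158.8 kN/m
Resisting = 158.8 + 456.1·tan32.3° = 158.8 + 288.3 = 447.2 kN/m
FS = 447.2 / 158.8 = 2.816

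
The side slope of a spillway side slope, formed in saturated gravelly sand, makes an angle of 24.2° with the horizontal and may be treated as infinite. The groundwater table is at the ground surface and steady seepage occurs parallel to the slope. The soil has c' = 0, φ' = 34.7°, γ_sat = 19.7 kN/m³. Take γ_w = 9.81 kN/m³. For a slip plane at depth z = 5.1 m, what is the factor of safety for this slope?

With seepage parallel to the slope and the water table at the surface, the effective normal stress on the slip plane uses the buoyant unit weight γ' = γ_sat − γ_w while the driving shear stress uses γ_sat:
FS = [c' + γ' z cos²β tanφ'] / [γ_sat z sinβ cosβ]
(For c' = 0 this reduces to FS = (γ'/γ_sat)·tanφ'/tanβ.)
γ' = 19.7 − 9.81 = 9.89 kN/m³
Numerator = 0.0 + 9.89·5.1·cos²24.2°·tan34.7° = 0.0 + 9.89·5.1·0.8320·0.6924 = 29.057 kPa
Denominator = 19.7·5.1·sin24.2°·cos24.2° = 19.7·5.1·0.4099·0.9121 = 37.566 kPa
FS = 29.057 / 37.566 = 0.773

FS = 0.77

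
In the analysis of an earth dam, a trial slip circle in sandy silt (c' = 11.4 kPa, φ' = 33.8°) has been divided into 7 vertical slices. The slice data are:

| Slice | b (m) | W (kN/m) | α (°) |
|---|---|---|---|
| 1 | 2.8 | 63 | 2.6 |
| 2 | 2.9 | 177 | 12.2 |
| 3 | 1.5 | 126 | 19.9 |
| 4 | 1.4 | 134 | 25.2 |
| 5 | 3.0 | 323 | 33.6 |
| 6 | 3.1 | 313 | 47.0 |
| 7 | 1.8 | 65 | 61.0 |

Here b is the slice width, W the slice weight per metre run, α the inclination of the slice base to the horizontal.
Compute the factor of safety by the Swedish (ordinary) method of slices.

Ordinary method of slices: FS = Σ[c'·Δl_i + (W_i cosα_i)·tanφ'] / Σ W_i sinα_i, with Δl_i = b_i / cosα_i.
Slice 1: Δl = 2.8/cos2.6° = 2.803 m; N'_1 = 63·cos2.6° = 62.9; c'Δl = 31.95; W sinα = 2.9
Slice 2: Δl = 2.9/cos12.2° = 2.967 m; N'_2 = 177·cos12.2° = 173.0; c'Δl = 33.82; W sinα = 37.4
Slice 3: Δl = 1.5/cos19.9° = 1.595 m; N'_3 = 126·cos19.9° = 118.5; c'Δl = 18.19; W sinα = 42.9
Slice 4: Δl = 1.4/cos25.2° = 1.547 m; N'_4 = 134·cos25.2° = 121.2; c'Δl = 17.64; W sinα = 57.1
Slice 5: Δl = 3.0/cos33.6° = 3.602 m; N'_5 = 323·cos33.6° = 269.0; c'Δl = 41.06; W sinα = 178.7
Slice 6: Δl = 3.1/cos47.0° = 4.545 m; N'_6 = 313·cos47.0° = 213.5; c'Δl = 51.82; W sinα = 228.9
Slice 7: Δl = 1.8/cos61.0° = 3.713 m; N'_7 = 65·cos61.0° = 31.5; c'Δl = 42.33; W sinα = 56.9
Σc'Δl = 236.8 kN/m; ΣN' = 989.7 kN/m; ΣW sinα = 604.7 kN/m
Resisting = 236.8 + 989.7·tan33.8° = 236.8 + 662.5 = 899.3 kN/m
FS = 899.3 / 604.7 = 1.487

FS = 1.49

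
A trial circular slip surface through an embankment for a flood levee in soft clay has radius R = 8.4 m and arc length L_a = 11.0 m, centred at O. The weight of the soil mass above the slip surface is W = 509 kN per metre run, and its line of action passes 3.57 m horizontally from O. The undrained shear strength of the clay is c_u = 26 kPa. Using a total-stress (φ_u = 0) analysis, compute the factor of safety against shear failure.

Taking moments about the centre O, the resisting moment is provided by the undrained shear strength acting along the arc:
M_R = c_u·L_a·R = 26·11.00·8.4 = 2402.4 kN·m/m
M_D = W·d = 509·3.57 = 1817.1 kN·m/m
FS = M_R / M_D = 2402.4 / 1817.1 = 1.322

FS = 1.32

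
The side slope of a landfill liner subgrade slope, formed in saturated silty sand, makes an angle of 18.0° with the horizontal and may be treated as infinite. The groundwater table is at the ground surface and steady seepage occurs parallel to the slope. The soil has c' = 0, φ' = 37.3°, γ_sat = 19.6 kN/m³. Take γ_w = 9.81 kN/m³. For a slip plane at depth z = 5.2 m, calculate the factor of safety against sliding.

FS = 1.17

With seepage parallel to the slope and the water table at the surface, the effective normal stress on the slip plane uses the buoyant unit weight γ' = γ_sat − γ_w while the driving shear stress uses γ_sat:
FS = [c' + γ' z cos²β tanφ'] / [γ_sat z sinβ cosβ]
(For c' = 0 this reduces to FS = (γ'/γ_sat)·tanφ'/tanβ.)
γ' = 19.6 − 9.81 = 9.79 kN/m³
Numerator = 0.0 + 9.79·5.2·cos²18.0°·tan37.3° = 0.0 + 9.79·5.2·0.9045·0.7618 = 35.078 kPa
Denominator = 19.6·5.2·sin18.0°·cos18.0° = 19.6·5.2·0.3090·0.9511 = 29.954 kPa
FS = 35.078 / 29.954 = 1.171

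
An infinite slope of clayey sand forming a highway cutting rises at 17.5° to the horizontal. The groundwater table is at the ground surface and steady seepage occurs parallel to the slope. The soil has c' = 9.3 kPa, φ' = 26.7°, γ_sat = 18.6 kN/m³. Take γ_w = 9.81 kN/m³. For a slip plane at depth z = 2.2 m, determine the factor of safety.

FS = 1.55

With seepage parallel to the slope and the water table at the surface, the effective normal stress on the slip plane uses the buoyant unit weight γ' = γ_sat − γ_w while the driving shear stress uses γ_sat:
FS = [c' + γ' z cos²β tanφ'] / [γ_sat z sinβ cosβ]
γ' = 18.6 − 9.81 = 8.79 kN/m³
Numerator = 9.3 + 8.79·2.2·cos²17.5°·tan26.7° = 9.3 + 8.79·2.2·0.9096·0.5029 = 18.147 kPa
Denominator = 18.6·2.2·sin17.5°·cos17.5° = 18.6·2.2·0.3007·0.9537 = 11.735 kPa
FS = 18.147 / 11.735 = 1.546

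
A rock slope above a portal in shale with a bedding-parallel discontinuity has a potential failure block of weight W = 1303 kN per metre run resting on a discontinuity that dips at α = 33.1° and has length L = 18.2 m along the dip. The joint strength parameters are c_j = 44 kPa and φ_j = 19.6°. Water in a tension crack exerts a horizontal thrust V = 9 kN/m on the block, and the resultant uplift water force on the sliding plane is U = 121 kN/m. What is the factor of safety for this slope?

FS = 1.59

Resolving the block weight along and normal to the plane and applying the Mohr–Coulomb strength on the joint:
N' = W cosα − U − V sinα = 1303·cos33.1° − 121 − 9·sin33.1° = 965.6 kN/m
Driving force T = W sinα + V cosα = 1303·sin33.1° + 9·cos33.1° = 719.1 kN/m
Resisting force R = c_j·L + N'·tanφ_j = 44·18.2 + 965.6·tan19.6° = 800.8 + 343.8 = 1144.6 kN/m
FS = R / T = 1144.6 / 719.1 = 1.592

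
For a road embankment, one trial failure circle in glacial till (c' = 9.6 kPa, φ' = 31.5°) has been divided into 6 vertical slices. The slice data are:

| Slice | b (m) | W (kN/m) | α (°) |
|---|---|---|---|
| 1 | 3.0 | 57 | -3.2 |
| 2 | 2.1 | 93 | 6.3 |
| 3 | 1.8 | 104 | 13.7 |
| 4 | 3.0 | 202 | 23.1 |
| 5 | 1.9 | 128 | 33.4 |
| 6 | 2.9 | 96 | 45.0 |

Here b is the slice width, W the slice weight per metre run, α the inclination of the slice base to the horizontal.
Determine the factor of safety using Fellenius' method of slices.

Ordinary method of slices: FS = Σ[c'·Δl_i + (W_i cosα_i)·tanφ'] / Σ W_i sinα_i, with Δl_i = b_i / cosα_i.
Slice 1: Δl = 3.0/cos(-3.2°) = 3.005 m; N'_1 = 57·cos(-3.2°) = 56.9; c'Δl = 28.84; W sinα = -3.2
Slice 2: Δl = 2.1/cos6.3° = 2.113 m; N'_2 = 93·cos6.3° = 92.4; c'Δl = 20.28; W sinα = 10.2
Slice 3: Δl = 1.8/cos13.7° = 1.853 m; N'_3 = 104·cos13.7° = 101.0; c'Δl = 17.79; W sinα = 24.6
Slice 4: Δl = 3.0/cos23.1° = 3.262 m; N'_4 = 202·cos23.1° = 185.8; c'Δl = 31.31; W sinα = 79.3
Slice 5: Δl = 1.9/cos33.4° = 2.276 m; N'_5 = 128·cos33.4° = 106.9; c'Δl = 21.85; W sinα = 70.5
Slice 6: Δl = 2.9/cos45.0° = 4.101 m; N'_6 = 96·cos45.0° = 67.9; c'Δl = 39.37; W sinα = 67.9
Σc'Δl = 159.4 kN/m; ΣN' = 610.9 kN/m; ΣW sinα = 249.3 kN/m
Resisting = 159.4 + 610.9·tan31.5° = 159.4 + 374.4 = 533.8 kN/m
FS = 533.8 / 249.3 = 2.142

FS = 2.14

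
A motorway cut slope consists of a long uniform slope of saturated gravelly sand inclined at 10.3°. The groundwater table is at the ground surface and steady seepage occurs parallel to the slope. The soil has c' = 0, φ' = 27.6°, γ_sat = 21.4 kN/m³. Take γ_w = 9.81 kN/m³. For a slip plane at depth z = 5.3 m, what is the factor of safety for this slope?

FS = 1.56

With seepage parallel to the slope and the water table at the surface, the effective normal stress on the slip plane uses the buoyant unit weight γ' = γ_sat − γ_w while the driving shear stress uses γ_sat:
FS = [c' + γ' z cos²β tanφ'] / [γ_sat z sinβ cosβ]
(For c' = 0 this reduces to FS = (γ'/γ_sat)·tanφ'/tanβ.)
γ' = 21.4 − 9.81 = 11.59 kN/m³
Numerator = 0.0 + 11.59·5.3·cos²10.3°·tan27.6° = 0.0 + 11.59·5.3·0.9680·0.5228 = 31.087 kPa
Denominator = 21.4·5.3·sin10.3°·cos10.3° = 21.4·5.3·0.1788·0.9839 = 19.953 kPa
FS = 31.087 / 19.953 = 1.558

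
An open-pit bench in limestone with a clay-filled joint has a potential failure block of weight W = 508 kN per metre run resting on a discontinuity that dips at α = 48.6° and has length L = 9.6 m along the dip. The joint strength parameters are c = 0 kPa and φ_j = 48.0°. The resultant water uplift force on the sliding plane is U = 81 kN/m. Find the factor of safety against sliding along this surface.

Resolving the block weight along and normal to the plane and applying the Mohr–Coulomb strength on the joint:
N' = W cosα − U = 508·cos48.6° − 81 = 254.9 kN/m
Driving force T = W sinα = 508·sin48.6° = 381.1 kN/m
Resisting force R = c·L + N'·tanφ_j = 0·9.6 + 254.9·tan48.0° = 0.0 + 283.1 = 283.1 kN/m
FS = R / T = 283.1 / 381.1 = 0.743

FS = 0.74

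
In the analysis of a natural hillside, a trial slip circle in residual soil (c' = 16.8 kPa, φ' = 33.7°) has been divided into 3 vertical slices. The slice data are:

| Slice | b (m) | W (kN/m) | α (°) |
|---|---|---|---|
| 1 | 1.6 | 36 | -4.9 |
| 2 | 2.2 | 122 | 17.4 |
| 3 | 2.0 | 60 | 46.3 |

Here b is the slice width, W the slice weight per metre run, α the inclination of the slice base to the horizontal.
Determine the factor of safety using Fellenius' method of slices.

FS = 3.17

Ordinary method of slices: FS = Σ[c'·Δl_i + (W_i cosα_i)·tanφ'] / Σ W_i sinα_i, with Δl_i = b_i / cosα_i.
Slice 1: Δl = 1.6/cos(-4.9°) = 1.606 m; N'_1 = 36·cos(-4.9°) = 35.9; c'Δl = 26.98; W sinα = -3.1
Slice 2: Δl = 2.2/cos17.4° = 2.305 m; N'_2 = 122·cos17.4° = 116.4; c'Δl = 38.73; W sinα = 36.5
Slice 3: Δl = 2.0/cos46.3° = 2.895 m; N'_3 = 60·cos46.3° = 41.5; c'Δl = 48.63; W sinα = 43.4
Σc'Δl = 114.3 kN/m; ΣN' = 193.7 kN/m; ΣW sinα = 76.8 kN/m
Resisting = 114.3 + 193.7·tan33.7° = 114.3 + 129.2 = 243.6 kN/m
FS = 243.6 / 76.8 = 3.172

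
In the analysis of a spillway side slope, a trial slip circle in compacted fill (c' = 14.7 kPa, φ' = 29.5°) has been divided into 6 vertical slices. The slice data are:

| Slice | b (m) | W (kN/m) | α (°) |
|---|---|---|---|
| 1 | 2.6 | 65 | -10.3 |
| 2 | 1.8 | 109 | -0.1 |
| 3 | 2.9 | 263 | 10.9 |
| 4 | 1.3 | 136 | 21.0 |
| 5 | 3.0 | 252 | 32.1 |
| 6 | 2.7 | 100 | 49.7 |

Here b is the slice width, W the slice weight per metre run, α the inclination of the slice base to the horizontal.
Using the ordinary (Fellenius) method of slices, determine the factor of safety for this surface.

FS = 2.41

Ordinary method of slices: FS = Σ[c'·Δl_i + (W_i cosα_i)·tanφ'] / Σ W_i sinα_i, with Δl_i = b_i / cosα_i.
Slice 1: Δl = 2.6/cos(-10.3°) = 2.643 m; N'_1 = 65·cos(-10.3°) = 64.0; c'Δl = 38.85; W sinα = -11.6
Slice 2: Δl = 1.8/cos(-0.1°) = 1.800 m; N'_2 = 109·cos(-0.1°) = 109.0; c'Δl = 26.46; W sinα = -0.2
Slice 3: Δl = 2.9/cos10.9° = 2.953 m; N'_3 = 263·cos10.9° = 258.3; c'Δl = 43.41; W sinα = 49.7
Slice 4: Δl = 1.3/cos21.0° = 1.392 m; N'_4 = 136·cos21.0° = 127.0; c'Δl = 20.47; W sinα = 48.7
Slice 5: Δl = 3.0/cos32.1° = 3.541 m; N'_5 = 252·cos32.1° = 213.5; c'Δl = 52.06; W sinα = 133.9
Slice 6: Δl = 2.7/cos49.7° = 4.174 m; N'_6 = 100·cos49.7° = 64.7; c'Δl = 61.36; W sinα = 76.3
Σc'Δl = 242.6 kN/m; ΣN' = 836.3 kN/m; ΣW sinα = 296.8 kN/m
Resisting = 242.6 + 836.3·tan29.5° = 242.6 + 473.2 = 715.8 kN/m
FS = 715.8 / 296.8 = 2.411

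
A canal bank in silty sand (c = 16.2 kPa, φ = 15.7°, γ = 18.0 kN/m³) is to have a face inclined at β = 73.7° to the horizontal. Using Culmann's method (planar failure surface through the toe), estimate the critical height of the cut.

Culmann's analysis gives the critical failure plane at α_cr = (β + φ)/2 = (73.7 + 15.7)/2 = 44.7°, and the critical height
H_c = (4c/γ) · sinβ cosφ / [1 − cos(β − φ)]
    = (4·16.2/18.0) · sin73.7°·cos15.7° / [1 − cos(58.0°)]
    = 3.600 · 0.9598·0.9627 / [1 − 0.5299]
    = 3.600 · 0.9240 / 0.4701
    = 7.08 m

H_c = 7.08 m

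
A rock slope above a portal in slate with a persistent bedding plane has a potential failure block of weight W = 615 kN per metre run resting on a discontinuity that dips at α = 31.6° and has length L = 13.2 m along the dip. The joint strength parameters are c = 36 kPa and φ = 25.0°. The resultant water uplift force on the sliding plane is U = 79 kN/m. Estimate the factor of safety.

FS = 2.12

Resolving the block weight along and normal to the plane and applying the Mohr–Coulomb strength on the joint:
N' = W cosα − U = 615·cos31.6° − 79 = 444.8 kN/m
Driving force T = W sinα = 615·sin31.6° = 322.3 kN/m
Resisting force R = c·L + N'·tanφ = 36·13.2 + 444.8·tan25.0° = 475.2 + 207.4 = 682.6 kN/m
FS = R / T = 682.6 / 322.3 = 2.118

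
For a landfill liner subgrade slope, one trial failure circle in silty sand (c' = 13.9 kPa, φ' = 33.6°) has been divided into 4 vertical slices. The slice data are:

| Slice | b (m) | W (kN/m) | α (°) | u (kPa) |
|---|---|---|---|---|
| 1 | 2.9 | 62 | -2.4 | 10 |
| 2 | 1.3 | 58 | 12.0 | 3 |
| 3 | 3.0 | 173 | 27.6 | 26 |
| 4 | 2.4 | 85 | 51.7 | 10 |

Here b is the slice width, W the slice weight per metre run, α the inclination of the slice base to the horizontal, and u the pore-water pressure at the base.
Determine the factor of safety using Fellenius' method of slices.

Ordinary method of slices: FS = Σ[c'·Δl_i + (W_i cosα_i − u_i·Δl_i)·tanφ'] / Σ W_i sinα_i, with Δl_i = b_i / cosα_i.
Slice 1: Δl = 2.9/cos(-2.4°) = 2.903 m; N'_1 = 62·cos(-2.4°) − 10·2.903 = 32.9; c'Δl = 40.35; W sinα = -2.6
Slice 2: Δl = 1.3/cos12.0° = 1.329 m; N'_2 = 58·cos12.0° − 3·1.329 = 52.7; c'Δl = 18.47; W sinα = 12.1
Slice 3: Δl = 3.0/cos27.6° = 3.385 m; N'_3 = 173·cos27.6° − 26·3.385 = 65.3; c'Δl = 47.05; W sinα = 80.2
Slice 4: Δl = 2.4/cos51.7° = 3.872 m; N'_4 = 85·cos51.7° − 10·3.872 = 14.0; c'Δl = 53.83; W sinα = 66.7
Σc'Δl = 159.7 kN/m; ΣN' = 164.9 kN/m; ΣW sinα = 156.3 kN/m
Resisting = 159.7 + 164.9·tan33.6° = 159.7 + 109.6 = 269.3 kN/m
FS = 269.3 / 156.3 = 1.723

FS = 1.72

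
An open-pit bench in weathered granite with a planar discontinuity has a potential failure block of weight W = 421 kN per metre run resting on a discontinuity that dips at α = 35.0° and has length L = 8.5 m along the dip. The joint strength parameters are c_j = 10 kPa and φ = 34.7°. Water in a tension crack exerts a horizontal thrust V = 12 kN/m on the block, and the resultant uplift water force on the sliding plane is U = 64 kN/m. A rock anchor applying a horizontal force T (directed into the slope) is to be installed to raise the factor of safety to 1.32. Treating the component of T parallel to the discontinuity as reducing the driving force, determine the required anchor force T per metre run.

Resolving forces along and normal to the sliding plane, with the horizontal anchor force T adding T·sinα to the effective normal force and T·cosα acting up the plane against the driving force:
FS = [c_jL + (W cosα − U − V sinα + T sinα) tanφ] / [W sinα + V cosα − T cosα]
Without the anchor: N' = 274.0 kN/m, driving T_d = 251.3 kN/m, resisting R = 10·8.5 + 274.0·tan34.7° = 274.7 kN/m, FS = 1.09.
Setting FS = 1.32 and solving for T:
1.32·(251.3 − T cos35.0°) = 274.7 + T sin35.0°·tan34.7°
T·(sin35.0°·tan34.7° + 1.32·cos35.0°) = 1.32·251.3 − 274.7
T·(0.5736·0.6924 + 1.32·0.8192) = 331.7 − 274.7 = 57.0
T·1.4784 = 57.0
T = 38.6 kN/m

T = 39 kN/m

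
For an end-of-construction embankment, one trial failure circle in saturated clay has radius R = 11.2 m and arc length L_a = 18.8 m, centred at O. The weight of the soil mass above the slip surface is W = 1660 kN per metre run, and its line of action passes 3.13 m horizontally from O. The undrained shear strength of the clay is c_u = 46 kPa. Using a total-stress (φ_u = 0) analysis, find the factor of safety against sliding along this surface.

Taking moments about the centre O, the resisting moment is provided by the undrained shear strength acting along the arc:
M_R = c_u·L_a·R = 46·18.80·11.2 = 9685.8 kN·m/m
M_D = W·d = 1660·3.13 = 5195.8 kN·m/m
FS = M_R / M_D = 9685.8 / 5195.8 = 1.864

FS = 1.86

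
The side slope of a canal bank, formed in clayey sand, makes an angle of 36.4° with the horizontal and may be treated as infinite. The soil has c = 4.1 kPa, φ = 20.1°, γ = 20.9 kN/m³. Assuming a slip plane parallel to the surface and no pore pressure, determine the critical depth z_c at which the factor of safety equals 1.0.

Setting FS = 1.00 in FS = [c + γz cos²β tanφ] / [γz sinβ cosβ] and solving for z:
z = c / [γ cosβ (FS·sinβ − cosβ·tanφ)]
  = 4.1 / [20.9·cos36.4°·(1.00·sin36.4° − cos36.4°·tan20.1°)]
  = 4.1 / [20.9·0.8049·(1.00·0.5934 − 0.8049·0.3659)]
  = 4.1 / 5.0277 = 0.815 m

z_c = 0.82 m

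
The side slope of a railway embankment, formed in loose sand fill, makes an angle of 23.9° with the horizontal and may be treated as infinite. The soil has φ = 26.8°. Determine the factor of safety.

FS = 1.14

For a dry cohesionless infinite slope the factor of safety is FS = tanφ / tanβ.
FS = tan26.8° / tan23.9° = 0.5051 / 0.4431 = 1.140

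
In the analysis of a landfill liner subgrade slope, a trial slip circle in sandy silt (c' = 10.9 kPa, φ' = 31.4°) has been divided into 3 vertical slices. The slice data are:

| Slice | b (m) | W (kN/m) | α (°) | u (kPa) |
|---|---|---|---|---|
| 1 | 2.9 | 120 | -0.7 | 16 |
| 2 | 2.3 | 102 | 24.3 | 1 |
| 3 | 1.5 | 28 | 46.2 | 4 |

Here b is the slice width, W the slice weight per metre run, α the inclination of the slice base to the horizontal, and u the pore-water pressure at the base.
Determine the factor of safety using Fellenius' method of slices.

Ordinary method of slices: FS = Σ[c'·Δl_i + (W_i cosα_i − u_i·Δl_i)·tanφ'] / Σ W_i sinα_i, with Δl_i = b_i / cosα_i.
Slice 1: Δl = 2.9/cos(-0.7°) = 2.900 m; N'_1 = 120·cos(-0.7°) − 16·2.900 = 73.6; c'Δl = 31.61; W sinα = -1.5
Slice 2: Δl = 2.3/cos24.3° = 2.524 m; N'_2 = 102·cos24.3° − 1·2.524 = 90.4; c'Δl = 27.51; W sinα = 42.0
Slice 3: Δl = 1.5/cos46.2° = 2.167 m; N'_3 = 28·cos46.2° − 4·2.167 = 10.7; c'Δl = 23.62; W sinα = 20.2
Σc'Δl = 82.7 kN/m; ΣN' = 174.7 kN/m; ΣW sinα = 60.7 kN/m
Resisting = 82.7 + 174.7·tan31.4° = 82.7 + 106.7 = 189.4 kN/m
FS = 189.4 / 60.7 = 3.119

FS = 3.12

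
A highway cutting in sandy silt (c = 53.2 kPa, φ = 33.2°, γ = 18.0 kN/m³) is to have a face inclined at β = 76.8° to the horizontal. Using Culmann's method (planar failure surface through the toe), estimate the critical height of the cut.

H_c = 34.92 m

Culmann's analysis gives the critical failure plane at α_cr = (β + φ)/2 = (76.8 + 33.2)/2 = 55.0°, and the critical height
H_c = (4c/γ) · sinβ cosφ / [1 − cos(β − φ)]
    = (4·53.2/18.0) · sin76.8°·cos33.2° / [1 − cos(43.6°)]
    = 11.822 · 0.9736·0.8368 / [1 − 0.7242]
    = 11.822 · 0.8147 / 0.2758
    = 34.92 m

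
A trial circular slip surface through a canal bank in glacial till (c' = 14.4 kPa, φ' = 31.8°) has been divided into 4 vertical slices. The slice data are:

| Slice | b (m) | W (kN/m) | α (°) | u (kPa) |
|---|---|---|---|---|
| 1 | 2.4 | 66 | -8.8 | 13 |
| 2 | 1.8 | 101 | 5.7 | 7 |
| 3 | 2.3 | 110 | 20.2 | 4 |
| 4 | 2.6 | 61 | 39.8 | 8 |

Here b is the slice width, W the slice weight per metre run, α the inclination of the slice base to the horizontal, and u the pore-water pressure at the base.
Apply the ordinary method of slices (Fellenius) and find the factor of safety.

FS = 3.78

Ordinary method of slices: FS = Σ[c'·Δl_i + (W_i cosα_i − u_i·Δl_i)·tanφ'] / Σ W_i sinα_i, with Δl_i = b_i / cosα_i.
Slice 1: Δl = 2.4/cos(-8.8°) = 2.429 m; N'_1 = 66·cos(-8.8°) − 13·2.429 = 33.7; c'Δl = 34.97; W sinα = -10.1
Slice 2: Δl = 1.8/cos5.7° = 1.809 m; N'_2 = 101·cos5.7° − 7·1.809 = 87.8; c'Δl = 26.05; W sinα = 10.0
Slice 3: Δl = 2.3/cos20.2° = 2.451 m; N'_3 = 110·cos20.2° − 4·2.451 = 93.4; c'Δl = 35.29; W sinα = 38.0
Slice 4: Δl = 2.6/cos39.8° = 3.384 m; N'_4 = 61·cos39.8° − 8·3.384 = 19.8; c'Δl = 48.73; W sinα = 39.0
Σc'Δl = 145.0 kN/m; ΣN' = 234.7 kN/m; ΣW sinα = 77.0 kN/m
Resisting = 145.0 + 234.7·tan31.8° = 145.0 + 145.5 = 290.6 kN/m
FS = 290.6 / 77.0 = 3.775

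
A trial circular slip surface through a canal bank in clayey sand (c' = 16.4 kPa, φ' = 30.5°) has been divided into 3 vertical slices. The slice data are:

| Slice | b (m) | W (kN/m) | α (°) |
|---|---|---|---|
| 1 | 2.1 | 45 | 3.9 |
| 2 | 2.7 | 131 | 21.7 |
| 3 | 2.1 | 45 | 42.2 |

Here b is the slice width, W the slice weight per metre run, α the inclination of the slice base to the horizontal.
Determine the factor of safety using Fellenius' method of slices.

Ordinary method of slices: FS = Σ[c'·Δl_i + (W_i cosα_i)·tanφ'] / Σ W_i sinα_i, with Δl_i = b_i / cosα_i.
Slice 1: Δl = 2.1/cos3.9° = 2.105 m; N'_1 = 45·cos3.9° = 44.9; c'Δl = 34.52; W sinα = 3.1
Slice 2: Δl = 2.7/cos21.7° = 2.906 m; N'_2 = 131·cos21.7° = 121.7; c'Δl = 47.66; W sinα = 48.4
Slice 3: Δl = 2.1/cos42.2° = 2.835 m; N'_3 = 45·cos42.2° = 33.3; c'Δl = 46.49; W sinα = 30.2
Σc'Δl = 128.7 kN/m; ΣN' = 199.9 kN/m; ΣW sinα = 81.7 kN/m
Resisting = 128.7 + 199.9·tan30.5° = 128.7 + 117.8 = 246.4 kN/m
FS = 246.4 / 81.7 = 3.016

FS = 3.02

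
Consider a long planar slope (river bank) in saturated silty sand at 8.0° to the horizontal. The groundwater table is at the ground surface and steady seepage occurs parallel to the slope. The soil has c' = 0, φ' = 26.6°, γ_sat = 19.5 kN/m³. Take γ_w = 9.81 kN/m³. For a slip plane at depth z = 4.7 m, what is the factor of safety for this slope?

With seepage parallel to the slope and the water table at the surface, the effective normal stress on the slip plane uses the buoyant unit weight γ' = γ_sat − γ_w while the driving shear stress uses γ_sat:
FS = [c' + γ' z cos²β tanφ'] / [γ_sat z sinβ cosβ]
(For c' = 0 this reduces to FS = (γ'/γ_sat)·tanφ'/tanβ.)
γ' = 19.5 − 9.81 = 9.69 kN/m³
Numerator = 0.0 + 9.69·4.7·cos²8.0°·tan26.6° = 0.0 + 9.69·4.7·0.9806·0.5008 = 22.364 kPa
Denominator = 19.5·4.7·sin8.0°·cos8.0° = 19.5·4.7·0.1392·0.9903 = 12.631 kPa
FS = 22.364 / 12.631 = 1.771

FS = 1.77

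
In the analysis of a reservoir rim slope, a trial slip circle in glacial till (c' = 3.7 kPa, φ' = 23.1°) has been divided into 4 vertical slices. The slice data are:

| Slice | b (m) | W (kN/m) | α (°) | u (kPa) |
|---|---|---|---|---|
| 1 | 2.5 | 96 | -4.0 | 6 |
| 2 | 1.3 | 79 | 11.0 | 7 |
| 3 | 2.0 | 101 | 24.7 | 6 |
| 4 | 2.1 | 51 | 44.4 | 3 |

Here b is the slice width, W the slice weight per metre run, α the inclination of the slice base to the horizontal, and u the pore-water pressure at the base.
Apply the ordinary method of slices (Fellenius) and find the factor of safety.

FS = 1.65

Ordinary method of slices: FS = Σ[c'·Δl_i + (W_i cosα_i − u_i·Δl_i)·tanφ'] / Σ W_i sinα_i, with Δl_i = b_i / cosα_i.
Slice 1: Δl = 2.5/cos(-4.0°) = 2.506 m; N'_1 = 96·cos(-4.0°) − 6·2.506 = 80.7; c'Δl = 9.27; W sinα = -6.7
Slice 2: Δl = 1.3/cos11.0° = 1.324 m; N'_2 = 79·cos11.0° − 7·1.324 = 68.3; c'Δl = 4.90; W sinα = 15.1
Slice 3: Δl = 2.0/cos24.7° = 2.201 m; N'_3 = 101·cos24.7° − 6·2.201 = 78.6; c'Δl = 8.15; W sinα = 42.2
Slice 4: Δl = 2.1/cos44.4° = 2.939 m; N'_4 = 51·cos44.4° − 3·2.939 = 27.6; c'Δl = 10.88; W sinα = 35.7
Σc'Δl = 33.2 kN/m; ΣN' = 255.2 kN/m; ΣW sinα = 86.3 kN/m
Resisting = 33.2 + 255.2·tan23.1° = 33.2 + 108.8 = 142.0 kN/m
FS = 142.0 / 86.3 = 1.647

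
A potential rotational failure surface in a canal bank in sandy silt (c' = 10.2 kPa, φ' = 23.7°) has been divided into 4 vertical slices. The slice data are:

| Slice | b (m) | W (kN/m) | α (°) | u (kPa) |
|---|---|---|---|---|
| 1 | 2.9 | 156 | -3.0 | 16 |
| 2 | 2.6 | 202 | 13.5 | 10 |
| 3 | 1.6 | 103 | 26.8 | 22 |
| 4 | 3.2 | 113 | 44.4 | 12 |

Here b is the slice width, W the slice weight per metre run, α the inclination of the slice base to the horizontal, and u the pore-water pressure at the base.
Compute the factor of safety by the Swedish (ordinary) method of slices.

FS = 1.69

Ordinary method of slices: FS = Σ[c'·Δl_i + (W_i cosα_i − u_i·Δl_i)·tanφ'] / Σ W_i sinα_i, with Δl_i = b_i / cosα_i.
Slice 1: Δl = 2.9/cos(-3.0°) = 2.904 m; N'_1 = 156·cos(-3.0°) − 16·2.904 = 109.3; c'Δl = 29.62; W sinα = -8.2
Slice 2: Δl = 2.6/cos13.5° = 2.674 m; N'_2 = 202·cos13.5° − 10·2.674 = 169.7; c'Δl = 27.27; W sinα = 47.2
Slice 3: Δl = 1.6/cos26.8° = 1.793 m; N'_3 = 103·cos26.8° − 22·1.793 = 52.5; c'Δl = 18.28; W sinα = 46.4
Slice 4: Δl = 3.2/cos44.4° = 4.479 m; N'_4 = 113·cos44.4° − 12·4.479 = 27.0; c'Δl = 45.68; W sinα = 79.1
Σc'Δl = 120.9 kN/m; ΣN' = 358.5 kN/m; ΣW sinα = 164.5 kN/m
Resisting = 120.9 + 358.5·tan23.7° = 120.9 + 157.4 = 278.2 kN/m
FS = 278.2 / 164.5 = 1.691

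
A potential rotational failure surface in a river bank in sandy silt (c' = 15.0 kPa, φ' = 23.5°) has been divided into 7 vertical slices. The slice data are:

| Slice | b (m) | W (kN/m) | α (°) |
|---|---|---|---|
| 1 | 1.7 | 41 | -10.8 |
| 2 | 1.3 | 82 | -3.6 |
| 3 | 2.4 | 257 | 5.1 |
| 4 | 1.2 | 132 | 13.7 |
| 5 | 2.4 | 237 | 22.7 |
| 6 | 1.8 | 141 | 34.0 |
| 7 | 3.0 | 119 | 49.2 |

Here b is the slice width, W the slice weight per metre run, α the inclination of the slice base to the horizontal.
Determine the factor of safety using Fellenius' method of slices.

Ordinary method of slices: FS = Σ[c'·Δl_i + (W_i cosα_i)·tanφ'] / Σ W_i sinα_i, with Δl_i = b_i / cosα_i.
Slice 1: Δl = 1.7/cos(-10.8°) = 1.731 m; N'_1 = 41·cos(-10.8°) = 40.3; c'Δl = 25.96; W sinα = -7.7
Slice 2: Δl = 1.3/cos(-3.6°) = 1.303 m; N'_2 = 82·cos(-3.6°) = 81.8; c'Δl = 19.54; W sinα = -5.1
Slice 3: Δl = 2.4/cos5.1° = 2.410 m; N'_3 = 257·cos5.1° = 256.0; c'Δl = 36.14; W sinα = 22.8
Slice 4: Δl = 1.2/cos13.7° = 1.235 m; N'_4 = 132·cos13.7° = 128.2; c'Δl = 18.53; W sinα = 31.3
Slice 5: Δl = 2.4/cos22.7° = 2.602 m; N'_5 = 237·cos22.7° = 218.6; c'Δl = 39.02; W sinα = 91.5
Slice 6: Δl = 1.8/cos34.0° = 2.171 m; N'_6 = 141·cos34.0° = 116.9; c'Δl = 32.57; W sinα = 78.8
Slice 7: Δl = 3.0/cos49.2° = 4.591 m; N'_7 = 119·cos49.2° = 77.8; c'Δl = 68.87; W sinα = 90.1
Σc'Δl = 240.6 kN/m; ΣN' = 919.6 kN/m; ΣW sinα = 301.7 kN/m
Resisting = 240.6 + 919.6·tan23.5° = 240.6 + 399.9 = 640.5 kN/m
FS = 640.5 / 301.7 = 2.123

FS = 2.12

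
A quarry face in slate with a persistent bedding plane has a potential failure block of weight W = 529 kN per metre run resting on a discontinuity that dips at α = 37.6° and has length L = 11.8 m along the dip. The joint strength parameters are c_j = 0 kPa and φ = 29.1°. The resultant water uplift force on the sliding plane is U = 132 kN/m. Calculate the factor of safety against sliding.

FS = 0.50

Resolving the block weight along and normal to the plane and applying the Mohr–Coulomb strength on the joint:
N' = W cosα − U = 529·cos37.6° − 132 = 287.1 kN/m
Driving force T = W sinα = 529·sin37.6° = 322.8 kN/m
Resisting force R = c_j·L + N'·tanφ = 0·11.8 + 287.1·tan29.1° = 0.0 + 159.8 = 159.8 kN/m
FS = R / T = 159.8 / 322.8 = 0.495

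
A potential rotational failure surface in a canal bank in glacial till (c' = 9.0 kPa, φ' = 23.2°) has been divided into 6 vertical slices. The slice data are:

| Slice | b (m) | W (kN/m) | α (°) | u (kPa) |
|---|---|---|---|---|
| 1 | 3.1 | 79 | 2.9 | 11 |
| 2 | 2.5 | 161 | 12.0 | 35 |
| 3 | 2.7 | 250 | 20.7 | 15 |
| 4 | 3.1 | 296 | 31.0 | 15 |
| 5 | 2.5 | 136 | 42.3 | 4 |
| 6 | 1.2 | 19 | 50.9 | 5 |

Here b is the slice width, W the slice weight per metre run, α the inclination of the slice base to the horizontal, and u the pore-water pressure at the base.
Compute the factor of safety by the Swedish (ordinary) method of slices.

FS = 1.07

Ordinary method of slices: FS = Σ[c'·Δl_i + (W_i cosα_i − u_i·Δl_i)·tanφ'] / Σ W_i sinα_i, with Δl_i = b_i / cosα_i.
Slice 1: Δl = 3.1/cos2.9° = 3.104 m; N'_1 = 79·cos2.9° − 11·3.104 = 44.8; c'Δl = 27.94; W sinα = 4.0
Slice 2: Δl = 2.5/cos12.0° = 2.556 m; N'_2 = 161·cos12.0° − 35·2.556 = 68.0; c'Δl = 23.00; W sinα = 33.5
Slice 3: Δl = 2.7/cos20.7° = 2.886 m; N'_3 = 250·cos20.7° − 15·2.886 = 190.6; c'Δl = 25.98; W sinα = 88.4
Slice 4: Δl = 3.1/cos31.0° = 3.617 m; N'_4 = 296·cos31.0° − 15·3.617 = 199.5; c'Δl = 32.55; W sinα = 152.5
Slice 5: Δl = 2.5/cos42.3° = 3.380 m; N'_5 = 136·cos42.3° − 4·3.380 = 87.1; c'Δl = 30.42; W sinα = 91.5
Slice 6: Δl = 1.2/cos50.9° = 1.903 m; N'_6 = 19·cos50.9° − 5·1.903 = 2.5; c'Δl = 17.12; W sinα = 14.7
Σc'Δl = 157.0 kN/m; ΣN' = 592.4 kN/m; ΣW sinα = 384.6 kN/m
Resisting = 157.0 + 592.4·tan23.2° = 157.0 + 253.9 = 410.9 kN/m
FS = 410.9 / 384.6 = 1.068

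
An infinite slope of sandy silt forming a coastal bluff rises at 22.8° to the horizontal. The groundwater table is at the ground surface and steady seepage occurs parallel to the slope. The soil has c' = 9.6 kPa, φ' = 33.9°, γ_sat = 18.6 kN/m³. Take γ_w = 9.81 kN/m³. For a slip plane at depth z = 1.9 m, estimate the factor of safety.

FS = 1.52

With seepage parallel to the slope and the water table at the surface, the effective normal stress on the slip plane uses the buoyant unit weight γ' = γ_sat − γ_w while the driving shear stress uses γ_sat:
FS = [c' + γ' z cos²β tanφ'] / [γ_sat z sinβ cosβ]
γ' = 18.6 − 9.81 = 8.79 kN/m³
Numerator = 9.6 + 8.79·1.9·cos²22.8°·tan33.9° = 9.6 + 8.79·1.9·0.8498·0.6720 = 19.137 kPa
Denominator = 18.6·1.9·sin22.8°·cos22.8° = 18.6·1.9·0.3875·0.9219 = 12.625 kPa
FS = 19.137 / 12.625 = 1.516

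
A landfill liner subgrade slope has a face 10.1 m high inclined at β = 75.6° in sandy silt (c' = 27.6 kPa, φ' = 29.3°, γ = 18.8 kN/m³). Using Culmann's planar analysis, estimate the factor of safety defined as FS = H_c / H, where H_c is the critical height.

FS = 1.59

H_c = (4c'/γ) · sinβ cosφ' / [1 − cos(β − φ')]
    = (4·27.6/18.8) · sin75.6°·cos29.3° / [1 − cos46.3°]
    = 5.872 · 0.8447 / 0.3091 = 16.05 m
FS = H_c / H = 16.05 / 10.1 = 1.589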